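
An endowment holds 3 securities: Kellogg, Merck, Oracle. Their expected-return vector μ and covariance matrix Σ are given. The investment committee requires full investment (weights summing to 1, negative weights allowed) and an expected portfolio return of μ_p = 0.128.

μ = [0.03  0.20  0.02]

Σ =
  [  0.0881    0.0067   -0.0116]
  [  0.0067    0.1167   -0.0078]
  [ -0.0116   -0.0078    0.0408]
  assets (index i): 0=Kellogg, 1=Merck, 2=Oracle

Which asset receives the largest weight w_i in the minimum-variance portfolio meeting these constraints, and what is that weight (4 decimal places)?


Merck (0.5941)

g=Σ⁻¹μ = [0.3280  1.7564  0.9192]
h=Σ⁻¹𝟙 = [14.6284  9.7701  30.5367]
a=μᵀg=0.379505  b=𝟙ᵀg=3.003616  c=𝟙ᵀh=54.935276  D=ac−b²=11.826511
λ₁=(c·0.128−b)/D = (54.935276·0.128−3.003616)/11.826511 = 0.340599
λ₂=(a−b·0.128)/D = (0.379505−3.003616·0.128)/11.826511 = -0.000419
w* = 0.340599·g + -0.000419·h:
  w_0 = 0.340599·0.3280 + -0.000419·14.6284 = 0.1056  (Kellogg)
  w_1 = 0.340599·1.7564 + -0.000419·9.7701 = 0.5941  (Merck)
  w_2 = 0.340599·0.9192 + -0.000419·30.5367 = 0.3003  (Oracle)
Σw_i=1.0000  μᵀw=0.1280
σ²=wᵀΣw=λ₁·μ_p+λ₂ = 0.340599·0.128 + -0.000419 = 0.043177 ≈ 0.0432


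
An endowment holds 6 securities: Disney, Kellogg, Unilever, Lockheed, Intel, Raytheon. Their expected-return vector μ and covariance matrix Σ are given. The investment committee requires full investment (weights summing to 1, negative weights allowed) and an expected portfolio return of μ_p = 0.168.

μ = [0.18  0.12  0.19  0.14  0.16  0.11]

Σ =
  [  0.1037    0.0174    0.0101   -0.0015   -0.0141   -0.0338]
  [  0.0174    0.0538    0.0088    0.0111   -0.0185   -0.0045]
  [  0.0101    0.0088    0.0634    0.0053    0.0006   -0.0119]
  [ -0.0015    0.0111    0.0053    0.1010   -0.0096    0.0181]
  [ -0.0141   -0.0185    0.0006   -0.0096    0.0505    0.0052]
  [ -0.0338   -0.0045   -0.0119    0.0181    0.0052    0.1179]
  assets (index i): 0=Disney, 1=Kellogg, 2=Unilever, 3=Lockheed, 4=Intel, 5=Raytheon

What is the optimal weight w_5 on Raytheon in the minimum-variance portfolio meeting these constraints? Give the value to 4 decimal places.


0.0576

x=Σ⁻¹μ = [2.2213  2.6499  2.4163  1.1846  4.7991  1.5213]
y=Σ⁻¹𝟙 = [12.9138  22.8034  11.7666  7.9223  31.9313  11.6174]
a=μᵀx=2.277973  b=𝟙ᵀx=14.792589  c=𝟙ᵀy=98.954796  D=ac−b²=6.595715
λ₁=(c·0.168−b)/D = (98.954796·0.168−14.792589)/6.595715 = 0.277728
λ₂=(a−b·0.168)/D = (2.277973−14.792589·0.168)/6.595715 = -0.031412
w* = 0.277728·x + -0.031412·y:
  w_0 = 0.277728·2.2213 + -0.031412·12.9138 = 0.2113  (Disney)
  w_1 = 0.277728·2.6499 + -0.031412·22.8034 = 0.0197  (Kellogg)
  w_2 = 0.277728·2.4163 + -0.031412·11.7666 = 0.3015  (Unilever)
  w_3 = 0.277728·1.1846 + -0.031412·7.9223 = 0.0802  (Lockheed)
  w_4 = 0.277728·4.7991 + -0.031412·31.9313 = 0.3298  (Intel)
  w_5 = 0.277728·1.5213 + -0.031412·11.6174 = 0.0576  (Raytheon)
Σw_i=1.0000  μᵀw=0.1680
σ²=wᵀΣw=λ₁·μ_p+λ₂ = 0.277728·0.168 + -0.031412 = 0.015247 ≈ 0.0152


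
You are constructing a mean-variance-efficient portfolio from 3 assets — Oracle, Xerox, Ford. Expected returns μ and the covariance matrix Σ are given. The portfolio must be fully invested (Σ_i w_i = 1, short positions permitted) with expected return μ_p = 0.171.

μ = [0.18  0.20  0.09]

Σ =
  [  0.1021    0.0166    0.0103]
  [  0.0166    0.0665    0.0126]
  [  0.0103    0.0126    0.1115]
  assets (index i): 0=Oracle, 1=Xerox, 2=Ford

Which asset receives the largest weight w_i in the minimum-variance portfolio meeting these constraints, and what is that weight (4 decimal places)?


u=Σ⁻¹μ = [1.2992  2.6089  0.3923]
v=Σ⁻¹𝟙 = [7.1520  11.9337  6.9594]
a=μᵀu=0.790945  b=𝟙ᵀu=4.300437  c=𝟙ᵀv=26.045042  D=ac−b²=2.106436
λ₁=(c·0.171−b)/D = (26.045042·0.171−4.300437)/2.106436 = 0.072760
λ₂=(a−b·0.171)/D = (0.790945−4.300437·0.171)/2.106436 = 0.026381
w* = 0.072760·u + 0.026381·v:
  w_0 = 0.072760·1.2992 + 0.026381·7.1520 = 0.2832  (Oracle)
  w_1 = 0.072760·2.6089 + 0.026381·11.9337 = 0.5046  (Xerox)
  w_2 = 0.072760·0.3923 + 0.026381·6.9594 = 0.2121  (Ford)
Σw_i=1.0000  μᵀw=0.1710
σ²=wᵀΣw=λ₁·μ_p+λ₂ = 0.072760·0.171 + 0.026381 = 0.038823 ≈ 0.0388

Xerox (0.5046)


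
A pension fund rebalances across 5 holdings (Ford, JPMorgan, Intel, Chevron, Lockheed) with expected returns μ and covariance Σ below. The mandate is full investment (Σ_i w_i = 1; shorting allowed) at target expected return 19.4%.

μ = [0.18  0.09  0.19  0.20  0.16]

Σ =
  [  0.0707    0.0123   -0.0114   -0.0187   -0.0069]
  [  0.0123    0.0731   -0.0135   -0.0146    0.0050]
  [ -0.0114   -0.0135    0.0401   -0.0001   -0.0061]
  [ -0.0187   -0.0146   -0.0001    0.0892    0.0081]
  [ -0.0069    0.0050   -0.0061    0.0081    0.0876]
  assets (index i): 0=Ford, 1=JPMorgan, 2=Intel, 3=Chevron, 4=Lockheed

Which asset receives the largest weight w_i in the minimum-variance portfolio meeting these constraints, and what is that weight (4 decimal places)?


Intel (0.4269)

u=Σ⁻¹μ = [4.3922  2.3229  7.1158  3.3490  2.2257]
v=Σ⁻¹𝟙 = [23.2835  19.9394  40.3286  18.1988  13.2369]
a=μᵀu=3.377583  b=𝟙ᵀu=19.405675  c=𝟙ᵀv=114.987188  D=ac−b²=11.798526
λ₁=(c·0.194−b)/D = (114.987188·0.194−19.405675)/11.798526 = 0.245949
λ₂=(a−b·0.194)/D = (3.377583−19.405675·0.194)/11.798526 = -0.032811
w* = 0.245949·u + -0.032811·v:
  w_0 = 0.245949·4.3922 + -0.032811·23.2835 = 0.3163  (Ford)
  w_1 = 0.245949·2.3229 + -0.032811·19.9394 = -0.0829  (JPMorgan)
  w_2 = 0.245949·7.1158 + -0.032811·40.3286 = 0.4269  (Intel)
  w_3 = 0.245949·3.3490 + -0.032811·18.1988 = 0.2266  (Chevron)
  w_4 = 0.245949·2.2257 + -0.032811·13.2369 = 0.1131  (Lockheed)
Σw_i=1.0000  μᵀw=0.1940
σ²=wᵀΣw=λ₁·μ_p+λ₂ = 0.245949·0.194 + -0.032811 = 0.014903 ≈ 0.0149


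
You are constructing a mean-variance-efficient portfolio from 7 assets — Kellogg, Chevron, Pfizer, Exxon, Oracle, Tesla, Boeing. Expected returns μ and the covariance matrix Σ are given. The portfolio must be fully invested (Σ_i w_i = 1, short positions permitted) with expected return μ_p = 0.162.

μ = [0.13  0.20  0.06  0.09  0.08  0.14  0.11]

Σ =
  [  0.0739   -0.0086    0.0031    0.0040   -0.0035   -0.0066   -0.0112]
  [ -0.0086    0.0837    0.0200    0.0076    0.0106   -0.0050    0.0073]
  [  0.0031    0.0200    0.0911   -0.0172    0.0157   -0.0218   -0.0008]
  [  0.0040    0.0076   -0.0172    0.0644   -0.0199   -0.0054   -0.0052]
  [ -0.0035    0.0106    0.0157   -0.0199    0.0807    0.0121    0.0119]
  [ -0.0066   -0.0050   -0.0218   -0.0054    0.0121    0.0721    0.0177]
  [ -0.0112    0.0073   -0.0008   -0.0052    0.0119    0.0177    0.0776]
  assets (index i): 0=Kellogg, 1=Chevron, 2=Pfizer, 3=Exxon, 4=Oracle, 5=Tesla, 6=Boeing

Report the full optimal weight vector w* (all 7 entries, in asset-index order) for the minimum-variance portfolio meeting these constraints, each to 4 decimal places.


g=Σ⁻¹μ = [2.2855  2.2439  0.8855  1.6723  0.5294  2.3557  1.0390]
h=Σ⁻¹𝟙 = [16.0402  6.3946  16.0693  23.7457  10.7113  18.0175  10.6048]
a=μᵀg=1.435975  b=𝟙ᵀg=11.011303  c=𝟙ᵀh=101.583418  D=ac−b²=24.622500
λ₁=(c·0.162−b)/D = (101.583418·0.162−11.011303)/24.622500 = 0.221148
λ₂=(a−b·0.162)/D = (1.435975−11.011303·0.162)/24.622500 = -0.014128
w* = 0.221148·g + -0.014128·h:
  w_0 = 0.221148·2.2855 + -0.014128·16.0402 = 0.2788  (Kellogg)
  w_1 = 0.221148·2.2439 + -0.014128·6.3946 = 0.4059  (Chevron)
  w_2 = 0.221148·0.8855 + -0.014128·16.0693 = -0.0312  (Pfizer)
  w_3 = 0.221148·1.6723 + -0.014128·23.7457 = 0.0343  (Exxon)
  w_4 = 0.221148·0.5294 + -0.014128·10.7113 = -0.0343  (Oracle)
  w_5 = 0.221148·2.3557 + -0.014128·18.0175 = 0.2664  (Tesla)
  w_6 = 0.221148·1.0390 + -0.014128·10.6048 = 0.0800  (Boeing)
Σw_i=1.0000  μᵀw=0.1620
σ²=wᵀΣw=λ₁·μ_p+λ₂ = 0.221148·0.162 + -0.014128 = 0.021698 ≈ 0.0217

0.2788  0.4059  -0.0312  0.0343  -0.0343  0.2664  0.0800


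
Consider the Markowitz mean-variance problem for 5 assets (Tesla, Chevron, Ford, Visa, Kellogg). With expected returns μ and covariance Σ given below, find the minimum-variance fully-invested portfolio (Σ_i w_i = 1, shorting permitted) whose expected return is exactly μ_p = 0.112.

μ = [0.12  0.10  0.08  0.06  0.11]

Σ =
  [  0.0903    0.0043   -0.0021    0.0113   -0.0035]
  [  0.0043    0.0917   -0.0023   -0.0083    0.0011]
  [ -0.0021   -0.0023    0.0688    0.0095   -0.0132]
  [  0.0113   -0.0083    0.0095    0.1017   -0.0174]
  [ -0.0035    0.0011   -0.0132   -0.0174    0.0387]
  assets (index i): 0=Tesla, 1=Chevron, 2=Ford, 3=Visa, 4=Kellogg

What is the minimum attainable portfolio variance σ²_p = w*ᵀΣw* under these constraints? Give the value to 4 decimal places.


0.0204

u=Σ⁻¹μ = [1.3445  1.1209  1.8720  1.0488  4.0422]
v=Σ⁻¹𝟙 = [10.7419  11.7588  20.9552  14.5106  40.1487]
a=μᵀu=0.930752  b=𝟙ᵀu=9.428313  c=𝟙ᵀv=98.115151  D=ac−b²=2.427768
λ₁=(c·0.112−b)/D = (98.115151·0.112−9.428313)/2.427768 = 0.642806
λ₂=(a−b·0.112)/D = (0.930752−9.428313·0.112)/2.427768 = -0.051578
w* = 0.642806·u + -0.051578·v:
  w_0 = 0.642806·1.3445 + -0.051578·10.7419 = 0.3102  (Tesla)
  w_1 = 0.642806·1.1209 + -0.051578·11.7588 = 0.1140  (Chevron)
  w_2 = 0.642806·1.8720 + -0.051578·20.9552 = 0.1225  (Ford)
  w_3 = 0.642806·1.0488 + -0.051578·14.5106 = -0.0743  (Visa)
  w_4 = 0.642806·4.0422 + -0.051578·40.1487 = 0.5275  (Kellogg)
Σw_i=1.0000  μᵀw=0.1120
σ²=wᵀΣw=λ₁·μ_p+λ₂ = 0.642806·0.112 + -0.051578 = 0.020416 ≈ 0.0204


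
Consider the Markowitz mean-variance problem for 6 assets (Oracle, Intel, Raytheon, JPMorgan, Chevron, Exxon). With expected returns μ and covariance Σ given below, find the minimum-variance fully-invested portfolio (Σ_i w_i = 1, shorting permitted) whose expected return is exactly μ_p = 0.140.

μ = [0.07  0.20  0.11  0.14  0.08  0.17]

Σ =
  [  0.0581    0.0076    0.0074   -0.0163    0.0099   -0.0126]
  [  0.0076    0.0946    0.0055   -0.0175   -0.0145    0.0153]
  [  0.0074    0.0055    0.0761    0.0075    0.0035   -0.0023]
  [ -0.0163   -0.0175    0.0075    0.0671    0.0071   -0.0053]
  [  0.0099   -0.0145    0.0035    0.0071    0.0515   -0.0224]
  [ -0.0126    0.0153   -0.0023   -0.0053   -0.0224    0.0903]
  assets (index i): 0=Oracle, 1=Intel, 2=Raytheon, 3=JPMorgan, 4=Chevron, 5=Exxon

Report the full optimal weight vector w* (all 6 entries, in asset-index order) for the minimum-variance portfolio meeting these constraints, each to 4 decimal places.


0.1015  0.2229  0.0516  0.2436  0.1792  0.2011

x=Σ⁻¹μ = [1.7417  2.4653  0.7618  2.9978  2.5507  2.5360]
y=Σ⁻¹𝟙 = [20.6279  13.0190  7.5567  21.4401  23.9754  19.1449]
a=μᵀx=1.753642  b=𝟙ᵀx=13.053264  c=𝟙ᵀy=105.763959  D=ac−b²=15.084436
λ₁=(c·0.140−b)/D = (105.763959·0.140−13.053264)/15.084436 = 0.116258
λ₂=(a−b·0.140)/D = (1.753642−13.053264·0.140)/15.084436 = -0.004893
w* = 0.116258·x + -0.004893·y:
  w_0 = 0.116258·1.7417 + -0.004893·20.6279 = 0.1015  (Oracle)
  w_1 = 0.116258·2.4653 + -0.004893·13.0190 = 0.2229  (Intel)
  w_2 = 0.116258·0.7618 + -0.004893·7.5567 = 0.0516  (Raytheon)
  w_3 = 0.116258·2.9978 + -0.004893·21.4401 = 0.2436  (JPMorgan)
  w_4 = 0.116258·2.5507 + -0.004893·23.9754 = 0.1792  (Chevron)
  w_5 = 0.116258·2.5360 + -0.004893·19.1449 = 0.2011  (Exxon)
Σw_i=1.0000  μᵀw=0.1400
σ²=wᵀΣw=λ₁·μ_p+λ₂ = 0.116258·0.140 + -0.004893 = 0.011383 ≈ 0.0114


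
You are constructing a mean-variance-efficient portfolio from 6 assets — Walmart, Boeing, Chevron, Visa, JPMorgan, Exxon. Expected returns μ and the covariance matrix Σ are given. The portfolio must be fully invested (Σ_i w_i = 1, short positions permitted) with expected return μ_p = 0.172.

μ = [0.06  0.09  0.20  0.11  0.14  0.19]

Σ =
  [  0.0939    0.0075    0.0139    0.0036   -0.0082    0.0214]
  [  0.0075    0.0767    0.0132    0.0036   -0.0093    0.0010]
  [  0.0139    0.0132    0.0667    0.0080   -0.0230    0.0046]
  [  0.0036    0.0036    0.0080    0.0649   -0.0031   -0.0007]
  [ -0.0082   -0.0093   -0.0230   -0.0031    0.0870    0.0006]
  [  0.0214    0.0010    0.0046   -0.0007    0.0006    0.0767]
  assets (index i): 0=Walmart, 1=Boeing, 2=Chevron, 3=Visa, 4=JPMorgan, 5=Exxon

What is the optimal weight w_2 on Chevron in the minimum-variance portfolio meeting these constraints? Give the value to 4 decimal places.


x=Σ⁻¹μ = [-0.2973  0.8270  3.4733  1.3878  2.6212  2.3332]
y=Σ⁻¹𝟙 = [6.1927  11.1848  15.2724  13.5187  17.7222  10.2330]
a=μᵀx=1.714172  b=𝟙ᵀx=10.345112  c=𝟙ᵀy=74.123840  D=ac−b²=20.039663
λ₁=(c·0.172−b)/D = (74.123840·0.172−10.345112)/20.039663 = 0.119971
λ₂=(a−b·0.172)/D = (1.714172−10.345112·0.172)/20.039663 = -0.003253
w* = 0.119971·x + -0.003253·y:
  w_0 = 0.119971·-0.2973 + -0.003253·6.1927 = -0.0558  (Walmart)
  w_1 = 0.119971·0.8270 + -0.003253·11.1848 = 0.0628  (Boeing)
  w_2 = 0.119971·3.4733 + -0.003253·15.2724 = 0.3670  (Chevron)
  w_3 = 0.119971·1.3878 + -0.003253·13.5187 = 0.1225  (Visa)
  w_4 = 0.119971·2.6212 + -0.003253·17.7222 = 0.2568  (JPMorgan)
  w_5 = 0.119971·2.3332 + -0.003253·10.2330 = 0.2466  (Exxon)
Σw_i=1.0000  μᵀw=0.1720
σ²=wᵀΣw=λ₁·μ_p+λ₂ = 0.119971·0.172 + -0.003253 = 0.017382 ≈ 0.0174

0.3670


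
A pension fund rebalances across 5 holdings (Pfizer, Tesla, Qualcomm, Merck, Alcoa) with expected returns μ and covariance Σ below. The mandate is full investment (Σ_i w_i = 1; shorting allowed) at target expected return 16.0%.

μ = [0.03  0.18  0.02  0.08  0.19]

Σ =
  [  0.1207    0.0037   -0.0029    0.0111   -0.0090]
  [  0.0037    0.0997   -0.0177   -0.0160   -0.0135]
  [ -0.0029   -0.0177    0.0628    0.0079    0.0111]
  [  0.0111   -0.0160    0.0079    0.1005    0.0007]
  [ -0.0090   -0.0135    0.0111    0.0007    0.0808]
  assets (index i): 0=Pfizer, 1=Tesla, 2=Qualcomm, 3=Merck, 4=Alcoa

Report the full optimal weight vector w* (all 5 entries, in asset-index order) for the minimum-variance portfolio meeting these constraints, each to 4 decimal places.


u=Σ⁻¹μ = [0.2861  2.4092  0.3913  1.0982  2.7226]
v=Σ⁻¹𝟙 = [8.2757  16.2471  17.2080  10.1757  13.5605]
a=μᵀu=1.055216  b=𝟙ᵀu=6.907463  c=𝟙ᵀv=65.467088  D=ac−b²=21.368888
λ₁=(c·0.160−b)/D = (65.467088·0.160−6.907463)/21.368888 = 0.166938
λ₂=(a−b·0.160)/D = (1.055216−6.907463·0.160)/21.368888 = -0.002339
w* = 0.166938·u + -0.002339·v:
  w_0 = 0.166938·0.2861 + -0.002339·8.2757 = 0.0284  (Pfizer)
  w_1 = 0.166938·2.4092 + -0.002339·16.2471 = 0.3642  (Tesla)
  w_2 = 0.166938·0.3913 + -0.002339·17.2080 = 0.0251  (Qualcomm)
  w_3 = 0.166938·1.0982 + -0.002339·10.1757 = 0.1595  (Merck)
  w_4 = 0.166938·2.7226 + -0.002339·13.5605 = 0.4228  (Alcoa)
Σw_i=1.0000  μᵀw=0.1600
σ²=wᵀΣw=λ₁·μ_p+λ₂ = 0.166938·0.160 + -0.002339 = 0.024371 ≈ 0.0244

0.0284  0.3642  0.0251  0.1595  0.4228


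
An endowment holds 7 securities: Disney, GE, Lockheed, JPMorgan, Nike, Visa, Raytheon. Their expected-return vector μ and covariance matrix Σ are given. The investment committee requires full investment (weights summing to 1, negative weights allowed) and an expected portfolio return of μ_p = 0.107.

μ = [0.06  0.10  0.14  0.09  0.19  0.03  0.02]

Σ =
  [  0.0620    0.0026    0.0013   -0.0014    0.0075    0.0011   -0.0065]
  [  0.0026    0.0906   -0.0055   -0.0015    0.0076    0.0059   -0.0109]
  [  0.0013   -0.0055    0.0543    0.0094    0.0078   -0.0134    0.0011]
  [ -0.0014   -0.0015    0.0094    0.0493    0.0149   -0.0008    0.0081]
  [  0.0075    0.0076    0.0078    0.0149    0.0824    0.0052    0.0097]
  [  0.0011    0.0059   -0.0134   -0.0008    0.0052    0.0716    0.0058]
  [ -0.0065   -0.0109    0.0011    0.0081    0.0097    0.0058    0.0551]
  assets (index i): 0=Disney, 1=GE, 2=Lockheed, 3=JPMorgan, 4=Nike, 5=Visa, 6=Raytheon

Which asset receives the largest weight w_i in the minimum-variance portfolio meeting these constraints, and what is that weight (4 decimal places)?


p=Σ⁻¹μ = [0.6863  1.0745  2.4308  0.8936  1.6986  0.6526  0.1089]
q=Σ⁻¹𝟙 = [16.9158  13.0796  19.9448  14.0185  1.8638  14.8941  18.3769]
a=μᵀp=0.913855  b=𝟙ᵀp=7.545326  c=𝟙ᵀq=99.093493  D=ac−b²=33.625113
λ₁=(c·0.107−b)/D = (99.093493·0.107−7.545326)/33.625113 = 0.090934
λ₂=(a−b·0.107)/D = (0.913855−7.545326·0.107)/33.625113 = 0.003167
w* = 0.090934·p + 0.003167·q:
  w_0 = 0.090934·0.6863 + 0.003167·16.9158 = 0.1160  (Disney)
  w_1 = 0.090934·1.0745 + 0.003167·13.0796 = 0.1391  (GE)
  w_2 = 0.090934·2.4308 + 0.003167·19.9448 = 0.2842  (Lockheed)
  w_3 = 0.090934·0.8936 + 0.003167·14.0185 = 0.1257  (JPMorgan)
  w_4 = 0.090934·1.6986 + 0.003167·1.8638 = 0.1604  (Nike)
  w_5 = 0.090934·0.6526 + 0.003167·14.8941 = 0.1065  (Visa)
  w_6 = 0.090934·0.1089 + 0.003167·18.3769 = 0.0681  (Raytheon)
Σw_i=1.0000  μᵀw=0.1070
σ²=wᵀΣw=λ₁·μ_p+λ₂ = 0.090934·0.107 + 0.003167 = 0.012897 ≈ 0.0129

Lockheed (0.2842)


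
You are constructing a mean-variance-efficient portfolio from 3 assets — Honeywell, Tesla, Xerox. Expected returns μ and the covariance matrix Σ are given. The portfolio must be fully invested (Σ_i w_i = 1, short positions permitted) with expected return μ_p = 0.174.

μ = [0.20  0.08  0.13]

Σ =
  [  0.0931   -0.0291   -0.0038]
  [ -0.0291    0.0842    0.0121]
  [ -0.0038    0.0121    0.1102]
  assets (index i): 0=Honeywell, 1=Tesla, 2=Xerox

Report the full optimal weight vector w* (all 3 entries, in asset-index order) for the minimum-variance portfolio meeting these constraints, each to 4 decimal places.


0.7017  0.1024  0.1960

x=Σ⁻¹μ = [2.7364  1.7402  1.0830]
y=Σ⁻¹𝟙 = [16.1677  16.3378  7.8380]
a=μᵀx=0.827271  b=𝟙ᵀx=5.559506  c=𝟙ᵀy=40.343502  D=ac−b²=2.466906
λ₁=(c·0.174−b)/D = (40.343502·0.174−5.559506)/2.466906 = 0.591941
λ₂=(a−b·0.174)/D = (0.827271−5.559506·0.174)/2.466906 = -0.056785
w* = 0.591941·x + -0.056785·y:
  w_0 = 0.591941·2.7364 + -0.056785·16.1677 = 0.7017  (Honeywell)
  w_1 = 0.591941·1.7402 + -0.056785·16.3378 = 0.1024  (Tesla)
  w_2 = 0.591941·1.0830 + -0.056785·7.8380 = 0.1960  (Xerox)
Σw_i=1.0000  μᵀw=0.1740
σ²=wᵀΣw=λ₁·μ_p+λ₂ = 0.591941·0.174 + -0.056785 = 0.046213 ≈ 0.0462


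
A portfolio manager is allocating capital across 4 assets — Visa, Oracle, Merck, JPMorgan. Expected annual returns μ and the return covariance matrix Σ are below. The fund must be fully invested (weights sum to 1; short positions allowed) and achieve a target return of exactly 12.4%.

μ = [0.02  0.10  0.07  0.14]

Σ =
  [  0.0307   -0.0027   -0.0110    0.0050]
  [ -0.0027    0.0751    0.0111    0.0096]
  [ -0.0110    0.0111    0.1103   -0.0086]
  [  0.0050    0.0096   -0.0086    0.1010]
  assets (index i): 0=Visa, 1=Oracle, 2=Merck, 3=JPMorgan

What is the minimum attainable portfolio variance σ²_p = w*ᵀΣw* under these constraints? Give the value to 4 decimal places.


x=Σ⁻¹μ = [0.7876  1.0890  0.7052  1.3037]
y=Σ⁻¹𝟙 = [36.6658  11.8145  12.1574  7.9981]
a=μᵀx=0.356534  b=𝟙ᵀx=3.885518  c=𝟙ᵀy=68.635840  D=ac−b²=9.373765
λ₁=(c·0.124−b)/D = (68.635840·0.124−3.885518)/9.373765 = 0.493433
λ₂=(a−b·0.124)/D = (0.356534−3.885518·0.124)/9.373765 = -0.013364
w* = 0.493433·x + -0.013364·y:
  w_0 = 0.493433·0.7876 + -0.013364·36.6658 = -0.1014  (Visa)
  w_1 = 0.493433·1.0890 + -0.013364·11.8145 = 0.3795  (Oracle)
  w_2 = 0.493433·0.7052 + -0.013364·12.1574 = 0.1855  (Merck)
  w_3 = 0.493433·1.3037 + -0.013364·7.9981 = 0.5364  (JPMorgan)
Σw_i=1.0000  μᵀw=0.1240
σ²=wᵀΣw=λ₁·μ_p+λ₂ = 0.493433·0.124 + -0.013364 = 0.047822 ≈ 0.0478

0.0478


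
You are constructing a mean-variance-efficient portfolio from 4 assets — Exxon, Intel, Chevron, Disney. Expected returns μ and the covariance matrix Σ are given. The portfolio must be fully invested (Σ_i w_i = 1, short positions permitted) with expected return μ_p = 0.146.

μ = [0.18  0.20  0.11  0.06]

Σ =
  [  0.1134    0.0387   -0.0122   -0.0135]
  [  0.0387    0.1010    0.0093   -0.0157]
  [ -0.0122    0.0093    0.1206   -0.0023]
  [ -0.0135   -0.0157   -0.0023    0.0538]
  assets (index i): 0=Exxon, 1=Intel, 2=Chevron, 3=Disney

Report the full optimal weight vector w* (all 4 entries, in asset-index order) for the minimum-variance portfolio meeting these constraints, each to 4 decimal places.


g=Σ⁻¹μ = [1.3525  1.6826  0.9571  1.9866]
h=Σ⁻¹𝟙 = [9.5231  9.1588  9.0073  24.0348]
a=μᵀg=0.804453  b=𝟙ᵀg=5.978797  c=𝟙ᵀh=51.723932  D=ac−b²=5.863451
λ₁=(c·0.146−b)/D = (51.723932·0.146−5.978797)/5.863451 = 0.268255
λ₂=(a−b·0.146)/D = (0.804453−5.978797·0.146)/5.863451 = -0.011674
w* = 0.268255·g + -0.011674·h:
  w_0 = 0.268255·1.3525 + -0.011674·9.5231 = 0.2516  (Exxon)
  w_1 = 0.268255·1.6826 + -0.011674·9.1588 = 0.3445  (Intel)
  w_2 = 0.268255·0.9571 + -0.011674·9.0073 = 0.1516  (Chevron)
  w_3 = 0.268255·1.9866 + -0.011674·24.0348 = 0.2523  (Disney)
Σw_i=1.0000  μᵀw=0.1460
σ²=wᵀΣw=λ₁·μ_p+λ₂ = 0.268255·0.146 + -0.011674 = 0.027491 ≈ 0.0275

0.2516  0.3445  0.1516  0.2523


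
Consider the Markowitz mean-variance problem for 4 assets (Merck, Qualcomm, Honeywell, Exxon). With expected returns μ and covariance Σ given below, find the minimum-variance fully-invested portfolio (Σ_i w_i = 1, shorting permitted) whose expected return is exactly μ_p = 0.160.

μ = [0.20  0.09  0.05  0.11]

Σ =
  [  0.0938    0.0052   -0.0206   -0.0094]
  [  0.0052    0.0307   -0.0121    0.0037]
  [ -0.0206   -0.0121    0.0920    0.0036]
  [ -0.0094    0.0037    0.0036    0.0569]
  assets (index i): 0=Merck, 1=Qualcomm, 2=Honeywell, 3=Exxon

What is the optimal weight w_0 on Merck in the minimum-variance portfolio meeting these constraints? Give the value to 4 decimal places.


0.5790

x=Σ⁻¹μ = [2.4894  2.8074  1.3890  2.0740]
y=Σ⁻¹𝟙 = [14.3280  35.2802  18.0721  16.5042]
a=μᵀx=1.048151  b=𝟙ᵀx=8.759880  c=𝟙ᵀy=84.184434  D=ac−b²=11.502460
λ₁=(c·0.160−b)/D = (84.184434·0.160−8.759880)/11.502460 = 0.409445
λ₂=(a−b·0.160)/D = (1.048151−8.759880·0.160)/11.502460 = -0.030726
w* = 0.409445·x + -0.030726·y:
  w_0 = 0.409445·2.4894 + -0.030726·14.3280 = 0.5790  (Merck)
  w_1 = 0.409445·2.8074 + -0.030726·35.2802 = 0.0654  (Qualcomm)
  w_2 = 0.409445·1.3890 + -0.030726·18.0721 = 0.0134  (Honeywell)
  w_3 = 0.409445·2.0740 + -0.030726·16.5042 = 0.3421  (Exxon)
Σw_i=1.0000  μᵀw=0.1600
σ²=wᵀΣw=λ₁·μ_p+λ₂ = 0.409445·0.160 + -0.030726 = 0.034785 ≈ 0.0348


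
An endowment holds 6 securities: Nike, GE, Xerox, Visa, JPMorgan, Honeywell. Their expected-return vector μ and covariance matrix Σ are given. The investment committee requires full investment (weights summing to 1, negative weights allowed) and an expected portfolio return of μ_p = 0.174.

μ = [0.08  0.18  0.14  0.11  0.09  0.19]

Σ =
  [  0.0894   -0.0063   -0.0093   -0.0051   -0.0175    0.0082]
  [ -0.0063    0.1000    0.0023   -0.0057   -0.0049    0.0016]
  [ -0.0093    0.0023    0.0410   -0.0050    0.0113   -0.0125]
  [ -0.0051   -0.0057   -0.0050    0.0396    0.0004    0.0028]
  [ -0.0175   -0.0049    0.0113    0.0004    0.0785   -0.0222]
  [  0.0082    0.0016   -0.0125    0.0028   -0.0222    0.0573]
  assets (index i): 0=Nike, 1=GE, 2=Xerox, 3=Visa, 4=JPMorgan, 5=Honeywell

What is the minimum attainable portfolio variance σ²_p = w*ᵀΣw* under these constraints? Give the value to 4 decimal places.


x=Σ⁻¹μ = [1.7665  2.0356  4.9685  3.5628  2.2927  4.8043]
y=Σ⁻¹𝟙 = [18.9455  12.7558  34.8200  31.7071  20.6222  28.4210]
a=μᵀx=2.714365  b=𝟙ᵀx=19.430261  c=𝟙ᵀy=147.271717  D=ac−b²=22.214149
λ₁=(c·0.174−b)/D = (147.271717·0.174−19.430261)/22.214149 = 0.278877
λ₂=(a−b·0.174)/D = (2.714365−19.430261·0.174)/22.214149 = -0.030003
w* = 0.278877·x + -0.030003·y:
  w_0 = 0.278877·1.7665 + -0.030003·18.9455 = -0.0758  (Nike)
  w_1 = 0.278877·2.0356 + -0.030003·12.7558 = 0.1850  (GE)
  w_2 = 0.278877·4.9685 + -0.030003·34.8200 = 0.3409  (Xerox)
  w_3 = 0.278877·3.5628 + -0.030003·31.7071 = 0.0422  (Visa)
  w_4 = 0.278877·2.2927 + -0.030003·20.6222 = 0.0206  (JPMorgan)
  w_5 = 0.278877·4.8043 + -0.030003·28.4210 = 0.4871  (Honeywell)
Σw_i=1.0000  μᵀw=0.1740
σ²=wᵀΣw=λ₁·μ_p+λ₂ = 0.278877·0.174 + -0.030003 = 0.018521 ≈ 0.0185

0.0185


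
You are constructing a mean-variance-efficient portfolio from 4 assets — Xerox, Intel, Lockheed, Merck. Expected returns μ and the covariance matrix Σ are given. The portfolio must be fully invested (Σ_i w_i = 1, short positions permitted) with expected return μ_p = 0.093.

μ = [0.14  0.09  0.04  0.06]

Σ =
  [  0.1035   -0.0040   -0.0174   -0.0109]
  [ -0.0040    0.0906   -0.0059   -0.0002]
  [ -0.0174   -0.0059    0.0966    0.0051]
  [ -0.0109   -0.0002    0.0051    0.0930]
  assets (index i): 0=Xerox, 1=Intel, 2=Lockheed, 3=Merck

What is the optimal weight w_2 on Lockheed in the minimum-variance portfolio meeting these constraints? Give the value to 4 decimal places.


0.1846

p=Σ⁻¹μ = [1.6019  1.1133  0.7286  0.7954]
q=Σ⁻¹𝟙 = [13.5483  12.5041  12.9406  11.6579]
a=μᵀp=0.401336  b=𝟙ᵀp=4.239235  c=𝟙ᵀq=50.650916  D=ac−b²=2.356920
λ₁=(c·0.093−b)/D = (50.650916·0.093−4.239235)/2.356920 = 0.199965
λ₂=(a−b·0.093)/D = (0.401336−4.239235·0.093)/2.356920 = 0.003007
w* = 0.199965·p + 0.003007·q:
  w_0 = 0.199965·1.6019 + 0.003007·13.5483 = 0.3611  (Xerox)
  w_1 = 0.199965·1.1133 + 0.003007·12.5041 = 0.2602  (Intel)
  w_2 = 0.199965·0.7286 + 0.003007·12.9406 = 0.1846  (Lockheed)
  w_3 = 0.199965·0.7954 + 0.003007·11.6579 = 0.1941  (Merck)
Σw_i=1.0000  μᵀw=0.0930
σ²=wᵀΣw=λ₁·μ_p+λ₂ = 0.199965·0.093 + 0.003007 = 0.021604 ≈ 0.0216


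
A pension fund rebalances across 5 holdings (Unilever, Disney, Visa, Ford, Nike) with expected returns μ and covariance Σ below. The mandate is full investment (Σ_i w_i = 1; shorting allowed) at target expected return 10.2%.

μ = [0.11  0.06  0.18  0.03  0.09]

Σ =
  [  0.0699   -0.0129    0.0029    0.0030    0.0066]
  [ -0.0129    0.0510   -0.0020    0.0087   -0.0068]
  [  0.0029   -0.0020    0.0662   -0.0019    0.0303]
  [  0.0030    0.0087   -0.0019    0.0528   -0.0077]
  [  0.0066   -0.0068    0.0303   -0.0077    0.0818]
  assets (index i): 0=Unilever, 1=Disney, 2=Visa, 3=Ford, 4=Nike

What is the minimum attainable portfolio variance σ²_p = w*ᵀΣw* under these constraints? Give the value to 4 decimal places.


0.0143

g=Σ⁻¹μ = [1.7487  1.6900  2.6320  0.3075  0.1537]
h=Σ⁻¹𝟙 = [16.3989  22.8007  10.8213  16.1434  10.3084]
a=μᵀg=0.790566  b=𝟙ᵀg=6.531822  c=𝟙ᵀh=76.472805  D=ac−b²=17.792125
λ₁=(c·0.102−b)/D = (76.472805·0.102−6.531822)/17.792125 = 0.071290
λ₂=(a−b·0.102)/D = (0.790566−6.531822·0.102)/17.792125 = 0.006987
w* = 0.071290·g + 0.006987·h:
  w_0 = 0.071290·1.7487 + 0.006987·16.3989 = 0.2392  (Unilever)
  w_1 = 0.071290·1.6900 + 0.006987·22.8007 = 0.2798  (Disney)
  w_2 = 0.071290·2.6320 + 0.006987·10.8213 = 0.2632  (Visa)
  w_3 = 0.071290·0.3075 + 0.006987·16.1434 = 0.1347  (Ford)
  w_4 = 0.071290·0.1537 + 0.006987·10.3084 = 0.0830  (Nike)
Σw_i=1.0000  μᵀw=0.1020
σ²=wᵀΣw=λ₁·μ_p+λ₂ = 0.071290·0.102 + 0.006987 = 0.014259 ≈ 0.0143


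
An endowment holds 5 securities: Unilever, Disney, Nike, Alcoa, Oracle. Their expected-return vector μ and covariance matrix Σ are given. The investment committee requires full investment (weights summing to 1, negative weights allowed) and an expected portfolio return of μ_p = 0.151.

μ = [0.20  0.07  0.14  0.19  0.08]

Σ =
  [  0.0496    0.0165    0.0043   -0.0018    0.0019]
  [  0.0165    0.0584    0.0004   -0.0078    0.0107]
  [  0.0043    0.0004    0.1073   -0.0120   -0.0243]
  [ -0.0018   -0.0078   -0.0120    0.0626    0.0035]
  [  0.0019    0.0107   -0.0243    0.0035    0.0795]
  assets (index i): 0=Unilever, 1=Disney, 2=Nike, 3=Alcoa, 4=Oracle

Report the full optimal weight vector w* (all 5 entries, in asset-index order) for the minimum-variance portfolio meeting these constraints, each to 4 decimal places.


u=Σ⁻¹μ = [3.8411  0.3300  1.8260  3.4654  1.2757]
v=Σ⁻¹𝟙 = [14.8245  12.9542  14.0541  19.9318  13.8991]
a=μᵀu=1.807445  b=𝟙ᵀu=10.738213  c=𝟙ᵀv=75.663525  D=ac−b²=21.448406
λ₁=(c·0.151−b)/D = (75.663525·0.151−10.738213)/21.448406 = 0.032029
λ₂=(a−b·0.151)/D = (1.807445−10.738213·0.151)/21.448406 = 0.008671
w* = 0.032029·u + 0.008671·v:
  w_0 = 0.032029·3.8411 + 0.008671·14.8245 = 0.2516  (Unilever)
  w_1 = 0.032029·0.3300 + 0.008671·12.9542 = 0.1229  (Disney)
  w_2 = 0.032029·1.8260 + 0.008671·14.0541 = 0.1803  (Nike)
  w_3 = 0.032029·3.4654 + 0.008671·19.9318 = 0.2838  (Alcoa)
  w_4 = 0.032029·1.2757 + 0.008671·13.8991 = 0.1614  (Oracle)
Σw_i=1.0000  μᵀw=0.1510
σ²=wᵀΣw=λ₁·μ_p+λ₂ = 0.032029·0.151 + 0.008671 = 0.013507 ≈ 0.0135

0.2516  0.1229  0.1803  0.2838  0.1614


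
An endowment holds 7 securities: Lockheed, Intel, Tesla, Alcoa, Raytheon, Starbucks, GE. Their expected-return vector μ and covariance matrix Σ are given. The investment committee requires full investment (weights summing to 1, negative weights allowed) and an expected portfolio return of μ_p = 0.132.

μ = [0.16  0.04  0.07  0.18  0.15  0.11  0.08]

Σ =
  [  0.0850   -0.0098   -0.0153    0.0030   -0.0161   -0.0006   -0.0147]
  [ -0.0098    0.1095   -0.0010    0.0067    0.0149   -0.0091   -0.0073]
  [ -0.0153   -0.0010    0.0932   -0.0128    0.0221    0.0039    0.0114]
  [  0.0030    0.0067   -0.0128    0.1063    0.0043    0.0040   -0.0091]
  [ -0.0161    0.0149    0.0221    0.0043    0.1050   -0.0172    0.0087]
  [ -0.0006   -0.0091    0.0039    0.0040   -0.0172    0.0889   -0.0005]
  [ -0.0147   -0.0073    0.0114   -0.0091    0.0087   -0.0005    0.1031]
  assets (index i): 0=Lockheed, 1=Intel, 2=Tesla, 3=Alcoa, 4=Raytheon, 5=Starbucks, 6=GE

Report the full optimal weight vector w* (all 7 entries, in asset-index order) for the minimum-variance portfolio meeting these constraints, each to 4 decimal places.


0.2609  0.0468  0.0818  0.1708  0.1724  0.1559  0.1116

p=Σ⁻¹μ = [2.5401  0.4705  0.8067  1.6579  1.6723  1.5224  1.0948]
q=Σ⁻¹𝟙 = [18.6075  10.9595  10.9827  9.6620  9.3197  13.4504  12.0456]
a=μᵀp=1.286017  b=𝟙ᵀp=9.764671  c=𝟙ᵀq=85.027376  D=ac−b²=13.997869
λ₁=(c·0.132−b)/D = (85.027376·0.132−9.764671)/13.997869 = 0.104226
λ₂=(a−b·0.132)/D = (1.286017−9.764671·0.132)/13.997869 = -0.000209
w* = 0.104226·p + -0.000209·q:
  w_0 = 0.104226·2.5401 + -0.000209·18.6075 = 0.2609  (Lockheed)
  w_1 = 0.104226·0.4705 + -0.000209·10.9595 = 0.0468  (Intel)
  w_2 = 0.104226·0.8067 + -0.000209·10.9827 = 0.0818  (Tesla)
  w_3 = 0.104226·1.6579 + -0.000209·9.6620 = 0.1708  (Alcoa)
  w_4 = 0.104226·1.6723 + -0.000209·9.3197 = 0.1724  (Raytheon)
  w_5 = 0.104226·1.5224 + -0.000209·13.4504 = 0.1559  (Starbucks)
  w_6 = 0.104226·1.0948 + -0.000209·12.0456 = 0.1116  (GE)
Σw_i=1.0000  μᵀw=0.1320
σ²=wᵀΣw=λ₁·μ_p+λ₂ = 0.104226·0.132 + -0.000209 = 0.013549 ≈ 0.0135


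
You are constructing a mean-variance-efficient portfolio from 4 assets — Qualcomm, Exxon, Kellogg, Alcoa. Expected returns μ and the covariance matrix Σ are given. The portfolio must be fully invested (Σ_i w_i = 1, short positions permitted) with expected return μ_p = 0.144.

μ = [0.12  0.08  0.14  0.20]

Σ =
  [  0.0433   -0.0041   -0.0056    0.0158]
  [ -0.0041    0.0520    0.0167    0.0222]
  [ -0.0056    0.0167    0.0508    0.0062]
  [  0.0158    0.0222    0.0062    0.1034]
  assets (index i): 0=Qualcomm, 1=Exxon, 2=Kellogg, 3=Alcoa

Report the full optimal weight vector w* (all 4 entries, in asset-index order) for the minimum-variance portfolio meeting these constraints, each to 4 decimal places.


x=Σ⁻¹μ = [2.6905  0.3017  2.7958  1.2907]
y=Σ⁻¹𝟙 = [26.2854  15.1186  17.4462  1.3626]
a=μᵀx=0.996551  b=𝟙ᵀx=7.078724  c=𝟙ᵀy=60.212817  D=ac−b²=9.896796
λ₁=(c·0.144−b)/D = (60.212817·0.144−7.078724)/9.896796 = 0.160852
λ₂=(a−b·0.144)/D = (0.996551−7.078724·0.144)/9.896796 = -0.002302
w* = 0.160852·x + -0.002302·y:
  w_0 = 0.160852·2.6905 + -0.002302·26.2854 = 0.3723  (Qualcomm)
  w_1 = 0.160852·0.3017 + -0.002302·15.1186 = 0.0137  (Exxon)
  w_2 = 0.160852·2.7958 + -0.002302·17.4462 = 0.4095  (Kellogg)
  w_3 = 0.160852·1.2907 + -0.002302·1.3626 = 0.2045  (Alcoa)
Σw_i=1.0000  μᵀw=0.1440
σ²=wᵀΣw=λ₁·μ_p+λ₂ = 0.160852·0.144 + -0.002302 = 0.020860 ≈ 0.0209

0.3723  0.0137  0.4095  0.2045


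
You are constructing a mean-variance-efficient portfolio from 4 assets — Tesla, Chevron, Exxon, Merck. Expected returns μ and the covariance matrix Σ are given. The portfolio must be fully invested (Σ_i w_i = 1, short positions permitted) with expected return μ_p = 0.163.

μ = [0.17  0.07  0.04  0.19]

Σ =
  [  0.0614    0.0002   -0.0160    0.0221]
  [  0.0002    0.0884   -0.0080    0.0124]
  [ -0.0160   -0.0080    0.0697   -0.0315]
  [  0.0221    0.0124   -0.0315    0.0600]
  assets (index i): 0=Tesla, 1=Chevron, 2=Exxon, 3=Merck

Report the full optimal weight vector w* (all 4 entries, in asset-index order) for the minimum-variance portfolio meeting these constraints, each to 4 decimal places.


0.3061  -0.0663  0.1922  0.5680

x=Σ⁻¹μ = [2.1532  0.5166  2.8213  3.7480]
y=Σ⁻¹𝟙 = [15.2214  10.5417  30.2402  24.7576]
a=μᵀx=1.227179  b=𝟙ᵀx=9.239100  c=𝟙ᵀy=80.760795  D=ac−b²=13.746956
λ₁=(c·0.163−b)/D = (80.760795·0.163−9.239100)/13.746956 = 0.285511
λ₂=(a−b·0.163)/D = (1.227179−9.239100·0.163)/13.746956 = -0.020280
w* = 0.285511·x + -0.020280·y:
  w_0 = 0.285511·2.1532 + -0.020280·15.2214 = 0.3061  (Tesla)
  w_1 = 0.285511·0.5166 + -0.020280·10.5417 = -0.0663  (Chevron)
  w_2 = 0.285511·2.8213 + -0.020280·30.2402 = 0.1922  (Exxon)
  w_3 = 0.285511·3.7480 + -0.020280·24.7576 = 0.5680  (Merck)
Σw_i=1.0000  μᵀw=0.1630
σ²=wᵀΣw=λ₁·μ_p+λ₂ = 0.285511·0.163 + -0.020280 = 0.026258 ≈ 0.0263


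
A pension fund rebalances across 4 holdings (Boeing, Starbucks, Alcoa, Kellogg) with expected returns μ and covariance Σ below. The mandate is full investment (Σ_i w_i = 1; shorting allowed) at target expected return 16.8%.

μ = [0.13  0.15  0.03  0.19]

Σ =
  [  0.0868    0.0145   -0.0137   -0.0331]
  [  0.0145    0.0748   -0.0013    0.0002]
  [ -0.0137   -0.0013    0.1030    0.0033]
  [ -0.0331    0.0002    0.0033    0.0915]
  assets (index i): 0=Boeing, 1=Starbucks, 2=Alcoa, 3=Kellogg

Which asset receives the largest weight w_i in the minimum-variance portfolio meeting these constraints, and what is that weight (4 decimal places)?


x=Σ⁻¹μ = [2.4481  1.5323  0.5421  2.9392]
y=Σ⁻¹𝟙 = [18.2091  9.9970  11.7099  17.0719]
a=μᵀx=1.122814  b=𝟙ᵀx=7.461693  c=𝟙ᵀy=56.987943  D=ac−b²=8.309968
λ₁=(c·0.168−b)/D = (56.987943·0.168−7.461693)/8.309968 = 0.254186
λ₂=(a−b·0.168)/D = (1.122814−7.461693·0.168)/8.309968 = -0.015734
w* = 0.254186·x + -0.015734·y:
  w_0 = 0.254186·2.4481 + -0.015734·18.2091 = 0.3358  (Boeing)
  w_1 = 0.254186·1.5323 + -0.015734·9.9970 = 0.2322  (Starbucks)
  w_2 = 0.254186·0.5421 + -0.015734·11.7099 = -0.0465  (Alcoa)
  w_3 = 0.254186·2.9392 + -0.015734·17.0719 = 0.4785  (Kellogg)
Σw_i=1.0000  μᵀw=0.1680
σ²=wᵀΣw=λ₁·μ_p+λ₂ = 0.254186·0.168 + -0.015734 = 0.026969 ≈ 0.0270

Kellogg (0.4785)


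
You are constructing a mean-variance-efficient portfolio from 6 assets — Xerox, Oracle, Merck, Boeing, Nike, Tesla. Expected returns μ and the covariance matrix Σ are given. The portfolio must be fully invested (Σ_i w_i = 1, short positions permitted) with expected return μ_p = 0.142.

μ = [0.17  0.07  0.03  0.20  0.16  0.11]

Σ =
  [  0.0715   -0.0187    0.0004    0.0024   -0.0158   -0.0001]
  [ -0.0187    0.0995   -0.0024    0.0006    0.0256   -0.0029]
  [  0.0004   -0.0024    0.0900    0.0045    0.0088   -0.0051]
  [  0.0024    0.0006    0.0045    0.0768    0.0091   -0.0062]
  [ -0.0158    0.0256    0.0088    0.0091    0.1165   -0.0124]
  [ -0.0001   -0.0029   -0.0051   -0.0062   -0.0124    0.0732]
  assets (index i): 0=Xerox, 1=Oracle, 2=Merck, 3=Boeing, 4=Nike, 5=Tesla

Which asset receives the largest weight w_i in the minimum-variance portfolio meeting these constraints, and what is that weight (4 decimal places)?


x=Σ⁻¹μ = [2.8771  0.8869  0.1813  2.4737  1.5780  2.0313]
y=Σ⁻¹𝟙 = [18.5799  12.0415  10.8952  12.1000  8.5408  17.3944]
a=μᵀx=1.527283  b=𝟙ᵀx=10.028253  c=𝟙ᵀy=79.551818  D=ac−b²=20.932301
λ₁=(c·0.142−b)/D = (79.551818·0.142−10.028253)/20.932301 = 0.060581
λ₂=(a−b·0.142)/D = (1.527283−10.028253·0.142)/20.932301 = 0.004934
w* = 0.060581·x + 0.004934·y:
  w_0 = 0.060581·2.8771 + 0.004934·18.5799 = 0.2660  (Xerox)
  w_1 = 0.060581·0.8869 + 0.004934·12.0415 = 0.1131  (Oracle)
  w_2 = 0.060581·0.1813 + 0.004934·10.8952 = 0.0647  (Merck)
  w_3 = 0.060581·2.4737 + 0.004934·12.1000 = 0.2096  (Boeing)
  w_4 = 0.060581·1.5780 + 0.004934·8.5408 = 0.1377  (Nike)
  w_5 = 0.060581·2.0313 + 0.004934·17.3944 = 0.2089  (Tesla)
Σw_i=1.0000  μᵀw=0.1420
σ²=wᵀΣw=λ₁·μ_p+λ₂ = 0.060581·0.142 + 0.004934 = 0.013536 ≈ 0.0135

Xerox (0.2660)


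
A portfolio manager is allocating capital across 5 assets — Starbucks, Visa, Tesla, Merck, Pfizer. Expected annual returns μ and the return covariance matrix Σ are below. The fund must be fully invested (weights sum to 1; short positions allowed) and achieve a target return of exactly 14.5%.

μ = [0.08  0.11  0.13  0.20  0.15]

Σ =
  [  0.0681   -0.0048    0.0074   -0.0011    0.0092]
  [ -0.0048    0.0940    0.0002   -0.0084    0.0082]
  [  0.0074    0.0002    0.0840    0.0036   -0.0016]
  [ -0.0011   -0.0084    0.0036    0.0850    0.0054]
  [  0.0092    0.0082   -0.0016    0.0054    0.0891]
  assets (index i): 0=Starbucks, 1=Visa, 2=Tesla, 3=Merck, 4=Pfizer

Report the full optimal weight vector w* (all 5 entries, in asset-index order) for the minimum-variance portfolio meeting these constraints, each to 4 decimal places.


p=Σ⁻¹μ = [0.9730  1.3097  1.3836  2.3509  1.3449]
q=Σ⁻¹𝟙 = [13.4720  11.6725  10.3265  12.1338  8.2081]
a=μᵀp=1.073697  b=𝟙ᵀp=7.362150  c=𝟙ᵀq=55.812893  D=ac−b²=5.724909
λ₁=(c·0.145−b)/D = (55.812893·0.145−7.362150)/5.724909 = 0.127639
λ₂=(a−b·0.145)/D = (1.073697−7.362150·0.145)/5.724909 = 0.001080
w* = 0.127639·p + 0.001080·q:
  w_0 = 0.127639·0.9730 + 0.001080·13.4720 = 0.1387  (Starbucks)
  w_1 = 0.127639·1.3097 + 0.001080·11.6725 = 0.1798  (Visa)
  w_2 = 0.127639·1.3836 + 0.001080·10.3265 = 0.1878  (Tesla)
  w_3 = 0.127639·2.3509 + 0.001080·12.1338 = 0.3132  (Merck)
  w_4 = 0.127639·1.3449 + 0.001080·8.2081 = 0.1805  (Pfizer)
Σw_i=1.0000  μᵀw=0.1450
σ²=wᵀΣw=λ₁·μ_p+λ₂ = 0.127639·0.145 + 0.001080 = 0.019588 ≈ 0.0196

0.1387  0.1798  0.1878  0.3132  0.1805


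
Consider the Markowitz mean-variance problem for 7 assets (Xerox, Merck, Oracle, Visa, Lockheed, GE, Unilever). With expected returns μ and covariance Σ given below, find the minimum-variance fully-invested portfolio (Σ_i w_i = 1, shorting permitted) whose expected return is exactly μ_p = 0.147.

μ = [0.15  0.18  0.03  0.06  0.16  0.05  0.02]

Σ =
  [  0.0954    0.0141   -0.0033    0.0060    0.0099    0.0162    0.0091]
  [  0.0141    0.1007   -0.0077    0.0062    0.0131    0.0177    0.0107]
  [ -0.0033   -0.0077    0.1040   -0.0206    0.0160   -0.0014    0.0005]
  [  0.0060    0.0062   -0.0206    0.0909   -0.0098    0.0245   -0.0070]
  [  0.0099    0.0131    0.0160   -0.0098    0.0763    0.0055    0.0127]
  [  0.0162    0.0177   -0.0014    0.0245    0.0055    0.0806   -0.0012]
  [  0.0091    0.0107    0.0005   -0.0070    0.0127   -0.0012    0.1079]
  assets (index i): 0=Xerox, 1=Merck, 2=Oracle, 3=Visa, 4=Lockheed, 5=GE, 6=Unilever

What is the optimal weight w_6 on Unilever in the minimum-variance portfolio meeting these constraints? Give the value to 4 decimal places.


-0.0311

u=Σ⁻¹μ = [1.2069  1.4368  0.3154  0.8120  1.7907  -0.3046  -0.2219]
v=Σ⁻¹𝟙 = [6.5612  6.1504  11.5123  12.8054  8.7100  5.5686  7.9187]
a=μᵀu=0.764684  b=𝟙ᵀu=5.035348  c=𝟙ᵀv=59.226617  D=ac−b²=19.934889
λ₁=(c·0.147−b)/D = (59.226617·0.147−5.035348)/19.934889 = 0.184148
λ₂=(a−b·0.147)/D = (0.764684−5.035348·0.147)/19.934889 = 0.001228
w* = 0.184148·u + 0.001228·v:
  w_0 = 0.184148·1.2069 + 0.001228·6.5612 = 0.2303  (Xerox)
  w_1 = 0.184148·1.4368 + 0.001228·6.1504 = 0.2721  (Merck)
  w_2 = 0.184148·0.3154 + 0.001228·11.5123 = 0.0722  (Oracle)
  w_3 = 0.184148·0.8120 + 0.001228·12.8054 = 0.1653  (Visa)
  w_4 = 0.184148·1.7907 + 0.001228·8.7100 = 0.3405  (Lockheed)
  w_5 = 0.184148·-0.3046 + 0.001228·5.5686 = -0.0492  (GE)
  w_6 = 0.184148·-0.2219 + 0.001228·7.9187 = -0.0311  (Unilever)
Σw_i=1.0000  μᵀw=0.1470
σ²=wᵀΣw=λ₁·μ_p+λ₂ = 0.184148·0.147 + 0.001228 = 0.028298 ≈ 0.0283
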